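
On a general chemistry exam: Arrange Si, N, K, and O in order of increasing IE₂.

Si < N < K < O

The second ionization energy removes an electron from the +1 ion. For each element: Si⁺ still has 3 valence electrons; N⁺ still has 4 valence electrons; K⁺ is the bare [Ar] core; O⁺ still has 5 valence electrons.
Usually core removal costs more than valence removal, but here the competition is close: a tightly held n=2 valence electron can cost more to remove than an n=3 core electron, so the actual values have to decide it.
Valence configurations: Si⁺ [Ne]3s²3p¹, N⁺ [He]2s²2p², O⁺ [He]2s²2p³.
Tabulated IE_2 (kJ/mol): Si 1577, N 2856, K 3052, O 3388.
Hence IE_2: Si < N < K < O.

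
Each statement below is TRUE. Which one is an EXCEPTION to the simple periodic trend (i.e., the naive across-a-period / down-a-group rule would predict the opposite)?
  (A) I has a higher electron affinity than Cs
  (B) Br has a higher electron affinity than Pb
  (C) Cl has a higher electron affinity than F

(C)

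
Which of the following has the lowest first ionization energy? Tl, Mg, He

He is in period 1, group 18; Mg is in period 3, group 2; Tl is in period 6, group 13.
Across a period the outer electron is held more tightly (higher IE₁); down a group it sits in a higher shell, more shielded, and comes off more easily.
Neither a single period nor a single group — weigh both effects.
Mg > Tl: period and group pull opposite ways; the down-group shift dominates (738 vs 589 kJ/mol).
He > Mg: relative to Mg, both the across-period and down-group shifts push He's first ionization energy up.
Tabulated first ionization energy (kJ/mol): He 2372, Mg 738, Tl 589.
The lowest first ionization energy among these belongs to Tl.

Tl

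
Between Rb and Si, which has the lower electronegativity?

EN rises left→right (higher Z_eff, smaller atoms) and falls top→bottom (larger, more shielded atoms).
Neither a single period nor a single group — weigh both effects.
Si > Rb: both effects reinforce here, so Si is clearly the higher of the two.
For reference (Pauling): Si 1.90, Rb 0.82.
So Rb has the lower electronegativity (Rb < Si).

Rb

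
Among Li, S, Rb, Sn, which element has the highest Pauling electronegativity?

S

Li is in period 2, group 1; S is in period 3, group 16; Rb is in period 5, group 1; Sn is in period 5, group 14.
Electronegativity increases across a period and decreases down a group, tracking effective nuclear charge and atomic size.
These span different periods and groups, so the two trends combine.
Li > Rb: Li sits above Rb in group 1, so the down-group effect alone puts Li higher.
Sn > Li: the two effects oppose for this pair; the across-period effect wins (1.96 vs 0.98).
S > Sn: both effects reinforce here, so S is clearly the higher of the two.
For reference (Pauling): Li 0.98, S 2.58, Rb 0.82, Sn 1.96.
The highest Pauling electronegativity among these belongs to S.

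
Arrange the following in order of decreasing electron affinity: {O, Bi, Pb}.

Atoms with high Z_eff and room in the valence shell (especially the halogens) have the most exothermic electron affinities.
Here both period and group differ, so the two effects have to be weighed against each other.
Bi > Pb: both are in period 6; the period trend gives Bi the larger value.
O > Bi: relative to Bi, both the across-period and down-group shifts push O's electron affinity up.
For reference (kJ/mol): O 141, Pb 35, Bi 91.
So from highest to lowest: O > Bi > Pb.

O > Bi > Pb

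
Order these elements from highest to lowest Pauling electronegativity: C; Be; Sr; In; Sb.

C > Sb > In > Be > Sr

Atoms toward the upper right of the periodic table pull bonding electrons most strongly.
These span different periods and groups, so the two trends combine.
Be > Sr: Be sits above Sr in group 2, so the down-group effect alone puts Be higher.
In > Be: period and group pull opposite ways; the across-period shift dominates (1.78 vs 1.57).
Sb > In: both are in period 5; the period trend gives Sb the larger value.
C > Sb: the two effects oppose for this pair; the down-group effect wins (2.55 vs 2.05).
Approximate values (Pauling): Be 1.57, C 2.55, Sr 0.95, In 1.78, Sb 2.05.
So from highest to lowest: C > Sb > In > Be > Sr.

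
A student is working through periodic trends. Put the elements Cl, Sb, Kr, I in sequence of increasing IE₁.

Sb, I, Cl, Kr

Cl is in period 3, group 17; Kr is in period 4, group 18; Sb is in period 5, group 15; I is in period 5, group 17.
Removing the outermost electron gets harder across a period and easier down a group.
These span different periods and groups, so the two trends combine.
I > Sb: I lies to the right of Sb in period 5, so the across-period effect alone puts I higher.
Cl > I: Cl sits above I in group 17, so the down-group effect alone puts Cl higher.
Kr > Cl: period and group pull opposite ways; the across-period shift dominates (1351 vs 1251 kJ/mol).
For reference (kJ/mol): Cl 1251, Kr 1351, Sb 831, I 1008.
So from lowest to highest: Sb < I < Cl < Kr.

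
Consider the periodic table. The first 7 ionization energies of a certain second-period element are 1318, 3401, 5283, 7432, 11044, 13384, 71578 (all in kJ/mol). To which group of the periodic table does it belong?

Group 16

Look for the largest jump between consecutive ionization energies: IE7/IE6 ≈ 5.3, far larger than any earlier ratio.
That jump marks the point where a core electron is being removed. So the atom has 6 valence electrons.
A main-group element with 6 valence electrons is in group 16.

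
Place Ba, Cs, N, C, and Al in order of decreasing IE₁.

N > C > Al > Ba > Cs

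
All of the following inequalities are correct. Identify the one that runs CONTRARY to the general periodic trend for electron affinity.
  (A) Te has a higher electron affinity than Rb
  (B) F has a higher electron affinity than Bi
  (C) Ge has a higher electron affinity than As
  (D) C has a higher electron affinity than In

(C)

The general trend: electron affinity increases across a period and decreases down a group.
(A) Te (period 5, group 16) vs Rb (period 5, group 1): the stated order agrees with the simple trend.
(B) F (period 2, group 17) vs Bi (period 6, group 15): the stated order agrees with the simple trend.
(C) Ge (period 4, group 14) vs As (period 4, group 15): the stated order contradicts the simple trend.
(D) C (period 2, group 14) vs In (period 5, group 13): the stated order agrees with the simple trend.
The exception is (C): adding an electron to As's half-filled 4p³ is unfavourable, so Ge (4p²) has the more exothermic EA.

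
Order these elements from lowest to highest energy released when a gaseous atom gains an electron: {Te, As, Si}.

Si is in period 3, group 14; As is in period 4, group 15; Te is in period 5, group 16.
Atoms with high Z_eff and room in the valence shell (especially the halogens) have the most exothermic electron affinities.
A diagonal step moves right (one effect) and down (the opposite effect) at once.
Si > As: period and group pull opposite ways; the down-group shift dominates (134 vs 78 kJ/mol).
Te > Si: period and group pull opposite ways; the across-period shift dominates (190 vs 134 kJ/mol).
For reference (kJ/mol): Si 134, As 78, Te 190.
So from lowest to highest: As < Si < Te.

As, Si, Te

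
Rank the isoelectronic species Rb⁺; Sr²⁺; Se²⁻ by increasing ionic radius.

All of these have 36 electrons, so size is governed by nuclear charge alone: the more protons, the stronger the pull on the same electron cloud, and the smaller the ion.
Nuclear charges: Sr²⁺ (Z=38), Rb⁺ (Z=37), Se²⁻ (Z=34).
Smallest to largest: Sr²⁺ < Rb⁺ < Se²⁻.

Sr²⁺ < Rb⁺ < Se²⁻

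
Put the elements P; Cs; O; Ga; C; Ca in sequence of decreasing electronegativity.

O, C, P, Ga, Ca, Cs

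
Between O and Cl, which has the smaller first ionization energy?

O is in period 2, group 16; Cl is in period 3, group 17.
Removing the outermost electron gets harder across a period and easier down a group.
A diagonal step moves right (one effect) and down (the opposite effect) at once.
O > Cl: period and group pull opposite ways; the down-group shift dominates (1314 vs 1251 kJ/mol).
Approximate values (kJ/mol): O 1314, Cl 1251.
So Cl has the smaller first ionization energy (Cl < O).

Cl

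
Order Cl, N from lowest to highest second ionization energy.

After 1 electron has been removed, what remains? Cl⁺ still has 6 valence electrons; N⁺ still has 4 valence electrons.
All are still removing valence electrons, so compare the +1 ions as you would atoms: IE_2 generally rises across a period (higher Z_eff) and falls down a group (larger shell), subject to the usual subshell exceptions.
Valence configurations: Cl⁺ [Ne]3s²3p⁴, N⁺ [He]2s²2p².
Approximate IE_2 values (kJ/mol): Cl 2298, N 2856.
Hence IE_2: Cl < N.

Cl, N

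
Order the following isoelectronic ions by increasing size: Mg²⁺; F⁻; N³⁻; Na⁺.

All of these have 10 electrons, so size is governed by nuclear charge alone: the more protons, the stronger the pull on the same electron cloud, and the smaller the ion.
Nuclear charges: Mg²⁺ (Z=12), Na⁺ (Z=11), F⁻ (Z=9), N³⁻ (Z=7).
Smallest to largest: Mg²⁺ < Na⁺ < F⁻ < N³⁻.

Mg²⁺ < Na⁺ < F⁻ < N³⁻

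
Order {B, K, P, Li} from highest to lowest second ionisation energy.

Li, K, B, P

The second ionization energy removes an electron from the +1 ion. For each element: B⁺ still has 2 valence electrons; K⁺ is the bare [Ar] core; P⁺ still has 4 valence electrons; Li⁺ is the bare [He] core.
Breaking into a closed-shell core is much more expensive than removing a leftover valence electron — K and Li have the largest IE_2 here.
Valence configurations: B⁺ [He]2s², P⁺ [Ne]3s²3p².
The numbers (kJ/mol): B 2427, K 3052, P 1907, Li 7298.
Putting it together, IE_2: P < B < K < Li.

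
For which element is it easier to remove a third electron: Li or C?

After 2 electrons have been removed, what remains? Li²⁺ is already 1 electron into the core; C²⁺ still has 2 valence electrons.
Core electrons are held far more tightly than valence electrons, so Li tops the IE_3 order.
Approximate IE_3 values (kJ/mol): Li 11815, C 4620.
Putting it together, IE_3: C < Li.

C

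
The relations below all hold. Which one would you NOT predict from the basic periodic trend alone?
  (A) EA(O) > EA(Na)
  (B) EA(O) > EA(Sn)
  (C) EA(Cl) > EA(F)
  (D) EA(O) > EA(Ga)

The general trend: electron affinity increases across a period and decreases down a group.
(A) O (period 2, group 16) vs Na (period 3, group 1): the stated order agrees with the simple trend.
(B) O (period 2, group 16) vs Sn (period 5, group 14): the stated order agrees with the simple trend.
(C) Cl (period 3, group 17) vs F (period 2, group 17): the stated order contradicts the simple trend.
(D) O (period 2, group 16) vs Ga (period 4, group 13): the stated order agrees with the simple trend.
The exception is (C): F's small 2p subshell makes the incoming electron feel strong e⁻–e⁻ repulsion, so Cl actually releases more energy on gaining an electron.

(C)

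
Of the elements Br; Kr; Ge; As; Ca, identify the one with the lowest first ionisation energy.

Ca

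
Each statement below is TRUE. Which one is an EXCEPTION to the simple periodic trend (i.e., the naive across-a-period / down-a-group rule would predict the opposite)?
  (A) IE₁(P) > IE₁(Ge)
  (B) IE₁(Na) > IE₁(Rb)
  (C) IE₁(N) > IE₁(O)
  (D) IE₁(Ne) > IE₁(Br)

(C)

The general trend: IE₁ increases across a period and decreases down a group.
(A) P (period 3, group 15) vs Ge (period 4, group 14): the stated order agrees with the simple trend.
(B) Na (period 3, group 1) vs Rb (period 5, group 1): the stated order agrees with the simple trend.
(C) N (period 2, group 15) vs O (period 2, group 16): the stated order contradicts the simple trend.
(D) Ne (period 2, group 18) vs Br (period 4, group 17): the stated order agrees with the simple trend.
The exception is (C): pairing an electron in O's 2p⁴ costs repulsion energy, so O ionizes more easily than half-filled N (2p³).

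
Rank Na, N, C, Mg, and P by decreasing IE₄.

After 3 electrons have been removed, what remains? Na³⁺ is already 2 electrons into the core; N³⁺ still has 2 valence electrons; C³⁺ still has 1 valence electron; Mg³⁺ is already 1 electron into the core; P³⁺ still has 2 valence electrons.
Breaking into a closed-shell core is much more expensive than removing a leftover valence electron — Na and Mg have the largest IE_4 here.
Valence configurations: N³⁺ [He]2s², C³⁺ [He]2s¹, P³⁺ [Ne]3s².
Tabulated IE_4 (kJ/mol): Na 9543, N 7475, C 6223, Mg 10543, P 4964.
Hence IE_4: P < C < N < Na < Mg.

Mg, Na, N, C, P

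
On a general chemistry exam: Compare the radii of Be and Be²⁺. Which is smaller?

Be²⁺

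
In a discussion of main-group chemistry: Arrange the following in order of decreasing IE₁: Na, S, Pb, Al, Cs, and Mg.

IE₁ increases left→right with effective nuclear charge and decreases top→bottom as the valence shell moves farther out.
These span different periods and groups, so the two trends combine.
Na > Cs: they share group 1; the group trend gives Na the larger value.
Al > Na: both are in period 3; the period trend gives Al the larger value.
Pb > Al: period and group pull opposite ways; the across-period shift dominates (716 vs 578 kJ/mol).
Mg > Pb: period and group pull opposite ways; the down-group shift dominates (738 vs 716 kJ/mol).
S > Mg: S lies to the right of Mg in period 3, so the across-period effect alone puts S higher.
Note the exception: Mg has a higher first ionization energy than Al, contrary to the simple trend — Al's single 3p electron is easier to remove than one from Mg's filled 3s².
Tabulated first ionization energy (kJ/mol): Na 496, Mg 738, Al 578, S 1000, Cs 376, Pb 716.
So from highest to lowest: S > Mg > Pb > Al > Na > Cs.

S, Mg, Pb, Al, Na, Cs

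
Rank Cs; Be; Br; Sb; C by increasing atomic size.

Moving right in a period, electrons are added to the same shell under a stronger nuclear pull, so atoms get smaller; moving down, a new shell is opened and atoms get larger.
Neither a single period nor a single group — weigh both effects.
Be > C: both are in period 2; the period trend gives Be the larger value.
Br > Be: period and group pull opposite ways; the down-group shift dominates (114 vs 102 pm).
Sb > Br: relative to Br, both the across-period and down-group shifts push Sb's atomic radius up.
Cs > Sb: both effects reinforce here, so Cs is clearly the larger of the two.
For reference (pm): Be 102, C 75, Br 114, Sb 140, Cs 232.
So from smallest to largest: C < Be < Br < Sb < Cs.

C, Be, Br, Sb, Cs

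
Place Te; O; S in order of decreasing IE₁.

O > S > Te

First ionization energy rises across a period (greater Z_eff holds electrons more tightly) and falls down a group (valence electrons are farther from the nucleus).
All are in group 16, so first ionization energy increases up the group.
So from highest to lowest: O > S > Te.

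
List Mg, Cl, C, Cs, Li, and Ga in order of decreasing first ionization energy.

Cl > C > Mg > Ga > Li > Cs

Li is in period 2, group 1; C is in period 2, group 14; Mg is in period 3, group 2; Cl is in period 3, group 17; Ga is in period 4, group 13; Cs is in period 6, group 1.
Across a period the outer electron is held more tightly (higher IE₁); down a group it sits in a higher shell, more shielded, and comes off more easily.
Here both period and group differ, so the two effects have to be weighed against each other.
Li > Cs: Li sits above Cs in group 1, so the down-group effect alone puts Li higher.
Ga > Li: period and group pull opposite ways; the across-period shift dominates (579 vs 520 kJ/mol).
Mg > Ga: period and group pull opposite ways; the down-group shift dominates (738 vs 579 kJ/mol).
C > Mg: relative to Mg, both the across-period and down-group shifts push C's first ionization energy up.
Cl > C: period and group pull opposite ways; the across-period shift dominates (1251 vs 1086 kJ/mol).
Approximate values (kJ/mol): Li 520, C 1086, Mg 738, Cl 1251, Ga 579, Cs 376.
So from highest to lowest: Cl > C > Mg > Ga > Li > Cs.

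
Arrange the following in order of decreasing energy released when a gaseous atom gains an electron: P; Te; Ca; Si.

Si is in period 3, group 14; P is in period 3, group 15; Ca is in period 4, group 2; Te is in period 5, group 16.
Adding an electron releases more energy for atoms nearer the top right (short of the noble gases).
These span different periods and groups, so the two trends combine.
P > Ca: relative to Ca, both the across-period and down-group shifts push P's electron affinity up.
Si > P: this pair runs against the simple trend — see the exception note.
Te > Si: the two effects oppose for this pair; the across-period effect wins (190 vs 134 kJ/mol).
Note the exception: Si has a higher electron affinity than P, contrary to the simple trend — adding an electron to P's half-filled 3p³ is unfavourable, so Si (3p²) has the more exothermic EA.
Approximate values (kJ/mol): Si 134, P 72, Ca 2, Te 190.
So from highest to lowest: Te > Si > P > Ca.

Te, Si, P, Ca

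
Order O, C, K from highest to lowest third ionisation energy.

O > C > K

After 2 electrons have been removed, what remains? O²⁺ still has 4 valence electrons; C²⁺ still has 2 valence electrons; K²⁺ is already 1 electron into the core.
Usually core removal costs more than valence removal, but here the competition is close: a tightly held n=2 valence electron can cost more to remove than an n=3 core electron, so the actual values have to decide it.
Valence configurations: O²⁺ [He]2s²2p², C²⁺ [He]2s².
The numbers (kJ/mol): O 5300, C 4620, K 4420.
Hence IE_3: K < C < O.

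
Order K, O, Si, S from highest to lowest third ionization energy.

O > K > S > Si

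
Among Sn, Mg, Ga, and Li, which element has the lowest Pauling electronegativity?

Li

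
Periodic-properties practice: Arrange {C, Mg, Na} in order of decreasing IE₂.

IE_2 is the cost of taking one more electron from the +1 cation: C⁺ still has 3 valence electrons; Mg⁺ still has 1 valence electron; Na⁺ is the bare [Ne] core.
Breaking into a closed-shell core is much more expensive than removing a leftover valence electron — Na has the largest IE_2 here.
Valence configurations: C⁺ [He]2s²2p¹, Mg⁺ [Ne]3s¹.
Tabulated IE_2 (kJ/mol): C 2353, Mg 1451, Na 4562.
Hence IE_2: Mg < C < Na.

Na, C, Mg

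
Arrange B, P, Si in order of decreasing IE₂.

IE_2 is the cost of taking one more electron from the +1 cation: B⁺ still has 2 valence electrons; P⁺ still has 4 valence electrons; Si⁺ still has 3 valence electrons.
All are still removing valence electrons, so compare the +1 ions as you would atoms: IE_2 generally rises across a period (higher Z_eff) and falls down a group (larger shell), subject to the usual subshell exceptions.
Valence configurations: B⁺ [He]2s², P⁺ [Ne]3s²3p², Si⁺ [Ne]3s²3p¹.
The numbers (kJ/mol): B 2427, P 1907, Si 1577.
So the second ionization energies run Si < P < B.

B, P, Si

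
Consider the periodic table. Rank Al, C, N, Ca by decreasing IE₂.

N, C, Al, Ca

After 1 electron has been removed, what remains? Al⁺ still has 2 valence electrons; C⁺ still has 3 valence electrons; N⁺ still has 4 valence electrons; Ca⁺ still has 1 valence electron.
All are still removing valence electrons, so compare the +1 ions as you would atoms: IE_2 generally rises across a period (higher Z_eff) and falls down a group (larger shell), subject to the usual subshell exceptions.
Valence configurations: Al⁺ [Ne]3s², C⁺ [He]2s²2p¹, N⁺ [He]2s²2p², Ca⁺ [Ar]4s¹.
Tabulated IE_2 (kJ/mol): Al 1817, C 2353, N 2856, Ca 1145.
So the second ionization energies run Ca < Al < C < N.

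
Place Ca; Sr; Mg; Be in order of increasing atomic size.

Be < Mg < Ca < Sr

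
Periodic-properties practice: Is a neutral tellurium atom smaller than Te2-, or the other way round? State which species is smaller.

Te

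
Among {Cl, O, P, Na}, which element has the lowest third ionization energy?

IE_3 is the cost of taking one more electron from the +2 cation: Cl²⁺ still has 5 valence electrons; O²⁺ still has 4 valence electrons; P²⁺ still has 3 valence electrons; Na²⁺ is already 1 electron into the core.
Pulling an electron out of a noble-gas core costs far more than removing a remaining valence electron, so Na sits at the high end of IE_3.
Valence configurations: Cl²⁺ [Ne]3s²3p³, O²⁺ [He]2s²2p², P²⁺ [Ne]3s²3p¹.
The numbers (kJ/mol): Cl 3822, O 5300, P 2914, Na 6910.
Hence IE_3: P < Cl < O < Na.

P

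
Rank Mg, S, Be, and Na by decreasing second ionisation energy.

Na > S > Be > Mg

The second ionization energy removes an electron from the +1 ion. For each element: Mg⁺ still has 1 valence electron; S⁺ still has 5 valence electrons; Be⁺ still has 1 valence electron; Na⁺ is the bare [Ne] core.
Pulling an electron out of a noble-gas core costs far more than removing a remaining valence electron, so Na sits at the high end of IE_2.
Valence configurations: Mg⁺ [Ne]3s¹, S⁺ [Ne]3s²3p³, Be⁺ [He]2s¹.
The numbers (kJ/mol): Mg 1451, S 2252, Be 1757, Na 4562.
Overall IE_2 order: Mg < Be < S < Na.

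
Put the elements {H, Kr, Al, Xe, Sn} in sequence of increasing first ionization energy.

Al, Sn, Xe, H, Kr

H is in period 1, group 1; Al is in period 3, group 13; Kr is in period 4, group 18; Sn is in period 5, group 14; Xe is in period 5, group 18.
Across a period the outer electron is held more tightly (higher IE₁); down a group it sits in a higher shell, more shielded, and comes off more easily.
These span different periods and groups, so the two trends combine.
Sn > Al: the two effects oppose for this pair; the across-period effect wins (709 vs 578 kJ/mol).
Xe > Sn: Xe lies to the right of Sn in period 5, so the across-period effect alone puts Xe higher.
H > Xe: the two effects oppose for this pair; the down-group effect wins (1312 vs 1170 kJ/mol).
Kr > H: period and group pull opposite ways; the across-period shift dominates (1351 vs 1312 kJ/mol).
For reference (kJ/mol): H 1312, Al 578, Kr 1351, Sn 709, Xe 1170.
So from lowest to highest: Al < Sn < Xe < H < Kr.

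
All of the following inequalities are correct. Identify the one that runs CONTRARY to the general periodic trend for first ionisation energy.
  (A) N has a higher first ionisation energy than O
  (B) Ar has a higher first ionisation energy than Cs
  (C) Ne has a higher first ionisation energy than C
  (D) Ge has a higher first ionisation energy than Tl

The general trend: first ionisation energy increases across a period and decreases down a group.
(A) N (period 2, group 15) vs O (period 2, group 16): the stated order contradicts the simple trend.
(B) Ar (period 3, group 18) vs Cs (period 6, group 1): the stated order agrees with the simple trend.
(C) Ne (period 2, group 18) vs C (period 2, group 14): the stated order agrees with the simple trend.
(D) Ge (period 4, group 14) vs Tl (period 6, group 13): the stated order agrees with the simple trend.
The exception is (A): pairing an electron in O's 2p⁴ costs repulsion energy, so O ionizes more easily than half-filled N (2p³).

(A)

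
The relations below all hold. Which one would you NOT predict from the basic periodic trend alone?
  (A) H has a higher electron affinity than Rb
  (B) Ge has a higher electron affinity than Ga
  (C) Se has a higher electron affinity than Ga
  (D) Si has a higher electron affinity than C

(D)

The general trend: electron affinity increases across a period and decreases down a group.
(A) H (period 1, group 1) vs Rb (period 5, group 1): the stated order agrees with the simple trend.
(B) Ge (period 4, group 14) vs Ga (period 4, group 13): the stated order agrees with the simple trend.
(C) Se (period 4, group 16) vs Ga (period 4, group 13): the stated order agrees with the simple trend.
(D) Si (period 3, group 14) vs C (period 2, group 14): the stated order contradicts the simple trend.
The exception is (D): Si's larger, more diffuse 3p orbitals accept an added electron slightly more readily than C's compact 2p.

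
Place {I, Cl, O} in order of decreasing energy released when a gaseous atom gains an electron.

O is in period 2, group 16; Cl is in period 3, group 17; I is in period 5, group 17.
Atoms with high Z_eff and room in the valence shell (especially the halogens) have the most exothermic electron affinities.
Here both period and group differ, so the two effects have to be weighed against each other.
I > O: the two effects oppose for this pair; the across-period effect wins (295 vs 141 kJ/mol).
Cl > I: they share group 17; the group trend gives Cl the larger value.
Approximate values (kJ/mol): O 141, Cl 349, I 295.
So from highest to lowest: Cl > I > O.

Cl > I > O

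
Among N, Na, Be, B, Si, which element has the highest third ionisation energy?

IE_3 is the cost of taking one more electron from the +2 cation: N²⁺ still has 3 valence electrons; Na²⁺ is already 1 electron into the core; Be²⁺ is the bare [He] core; B²⁺ still has 1 valence electron; Si²⁺ still has 2 valence electrons.
Breaking into a closed-shell core is much more expensive than removing a leftover valence electron — Na and Be have the largest IE_3 here.
Valence configurations: N²⁺ [He]2s²2p¹, B²⁺ [He]2s¹, Si²⁺ [Ne]3s².
The numbers (kJ/mol): N 4578, Na 6910, Be 14849, B 3660, Si 3232.
So the third ionization energies run Si < B < N < Na < Be.

Be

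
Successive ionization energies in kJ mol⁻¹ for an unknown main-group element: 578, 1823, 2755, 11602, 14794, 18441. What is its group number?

Look for the largest jump between consecutive ionization energies: IE4/IE3 ≈ 4.2, far larger than any earlier ratio.
That jump marks the point where a core electron is being removed. So the atom has 3 valence electrons.
A main-group element with 3 valence electrons is in group 13.

Group 13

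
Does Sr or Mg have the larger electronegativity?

Mg

Mg is in period 3, group 2; Sr is in period 5, group 2.
Electronegativity increases across a period and decreases down a group, tracking effective nuclear charge and atomic size.
All are in group 2, so electronegativity increases up the group.
So Mg has the larger electronegativity (Mg > Sr).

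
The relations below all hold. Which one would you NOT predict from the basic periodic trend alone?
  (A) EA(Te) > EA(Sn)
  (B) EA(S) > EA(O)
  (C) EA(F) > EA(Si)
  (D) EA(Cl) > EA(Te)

The general trend: electron affinity increases across a period and decreases down a group.
(A) Te (period 5, group 16) vs Sn (period 5, group 14): the stated order agrees with the simple trend.
(B) S (period 3, group 16) vs O (period 2, group 16): the stated order contradicts the simple trend.
(C) F (period 2, group 17) vs Si (period 3, group 14): the stated order agrees with the simple trend.
(D) Cl (period 3, group 17) vs Te (period 5, group 16): the stated order agrees with the simple trend.
The exception is (B): the compact 2p subshell of O repels the added electron more than S's larger 3p does.

(B)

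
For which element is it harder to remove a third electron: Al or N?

N

IE_3 is the cost of taking one more electron from the +2 cation: Al²⁺ still has 1 valence electron; N²⁺ still has 3 valence electrons.
All are still removing valence electrons, so compare the +2 ions as you would atoms: IE_3 generally rises across a period (higher Z_eff) and falls down a group (larger shell), subject to the usual subshell exceptions.
Valence configurations: Al²⁺ [Ne]3s¹, N²⁺ [He]2s²2p¹.
Approximate IE_3 values (kJ/mol): Al 2745, N 4578.
So the third ionization energies run Al < N.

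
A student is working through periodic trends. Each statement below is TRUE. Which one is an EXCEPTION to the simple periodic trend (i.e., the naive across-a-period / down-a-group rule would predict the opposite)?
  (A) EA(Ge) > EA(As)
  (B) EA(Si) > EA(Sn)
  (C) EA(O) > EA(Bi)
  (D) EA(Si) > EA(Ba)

The general trend: electron affinity increases across a period and decreases down a group.
(A) Ge (period 4, group 14) vs As (period 4, group 15): the stated order contradicts the simple trend.
(B) Si (period 3, group 14) vs Sn (period 5, group 14): the stated order agrees with the simple trend.
(C) O (period 2, group 16) vs Bi (period 6, group 15): the stated order agrees with the simple trend.
(D) Si (period 3, group 14) vs Ba (period 6, group 2): the stated order agrees with the simple trend.
The exception is (A): adding an electron to As's half-filled 4p³ is unfavourable, so Ge (4p²) has the more exothermic EA.

(A)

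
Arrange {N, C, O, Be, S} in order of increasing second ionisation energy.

Be < S < C < N < O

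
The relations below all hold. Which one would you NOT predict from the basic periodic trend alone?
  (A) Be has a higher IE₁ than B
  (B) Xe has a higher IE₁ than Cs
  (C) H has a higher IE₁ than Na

(A)

The general trend: IE₁ increases across a period and decreases down a group.
(A) Be (period 2, group 2) vs B (period 2, group 13): the stated order contradicts the simple trend.
(B) Xe (period 5, group 18) vs Cs (period 6, group 1): the stated order agrees with the simple trend.
(C) H (period 1, group 1) vs Na (period 3, group 1): the stated order agrees with the simple trend.
The exception is (A): removing B's lone 2p electron is easier than breaking Be's filled 2s².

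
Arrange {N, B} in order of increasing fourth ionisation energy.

After 3 electrons have been removed, what remains? N³⁺ still has 2 valence electrons; B³⁺ is the bare [He] core.
Breaking into a closed-shell core is much more expensive than removing a leftover valence electron — B has the largest IE_4 here.
The numbers (kJ/mol): N 7475, B 25026.
So the fourth ionization energies run N < B.

N < B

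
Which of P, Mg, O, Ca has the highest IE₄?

IE_4 is the cost of taking one more electron from the +3 cation: P³⁺ still has 2 valence electrons; Mg³⁺ is already 1 electron into the core; O³⁺ still has 3 valence electrons; Ca³⁺ is already 1 electron into the core.
Usually core removal costs more than valence removal, but here the competition is close: a tightly held n=2 valence electron can cost more to remove than an n=3 core electron, so the actual values have to decide it.
Valence configurations: P³⁺ [Ne]3s², O³⁺ [He]2s²2p¹.
The numbers (kJ/mol): P 4964, Mg 10543, O 7469, Ca 6491.
Overall IE_4 order: P < Ca < O < Mg.

Mg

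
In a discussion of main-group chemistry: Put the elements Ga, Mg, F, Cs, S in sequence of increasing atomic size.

F is in period 2, group 17; Mg is in period 3, group 2; S is in period 3, group 16; Ga is in period 4, group 13; Cs is in period 6, group 1.
Radius decreases left→right (rising Z_eff, same n) and increases top→bottom (higher n).
Here both period and group differ, so the two effects have to be weighed against each other.
S > F: relative to F, both the across-period and down-group shifts push S's atomic radius up.
Ga > S: both effects reinforce here, so Ga is clearly the larger of the two.
Mg > Ga: period and group pull opposite ways; the across-period shift dominates (139 vs 124 pm).
Cs > Mg: relative to Mg, both the across-period and down-group shifts push Cs's atomic radius up.
For reference (pm): F 64, Mg 139, S 103, Ga 124, Cs 232.
So from smallest to largest: F < S < Ga < Mg < Cs.

F, S, Ga, Mg, Cs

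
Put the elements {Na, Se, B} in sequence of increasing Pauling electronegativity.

Atoms toward the upper right of the periodic table pull bonding electrons most strongly.
Neither a single period nor a single group — weigh both effects.
B > Na: relative to Na, both the across-period and down-group shifts push B's electronegativity up.
Se > B: period and group pull opposite ways; the across-period shift dominates (2.55 vs 2.04).
Approximate values (Pauling): B 2.04, Na 0.93, Se 2.55.
So from lowest to highest: Na < B < Se.

Na, B, Se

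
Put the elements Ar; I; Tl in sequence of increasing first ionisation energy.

Tl < I < Ar

Ar is in period 3, group 18; I is in period 5, group 17; Tl is in period 6, group 13.
First ionization energy rises across a period (greater Z_eff holds electrons more tightly) and falls down a group (valence electrons are farther from the nucleus).
Neither a single period nor a single group — weigh both effects.
I > Tl: relative to Tl, both the across-period and down-group shifts push I's first ionization energy up.
Ar > I: both effects reinforce here, so Ar is clearly the higher of the two.
For reference (kJ/mol): Ar 1521, I 1008, Tl 589.
So from lowest to highest: Tl < I < Ar.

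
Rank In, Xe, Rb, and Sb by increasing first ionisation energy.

Rb < In < Sb < Xe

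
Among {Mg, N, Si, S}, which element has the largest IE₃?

Mg

After 2 electrons have been removed, what remains? Mg²⁺ is the bare [Ne] core; N²⁺ still has 3 valence electrons; Si²⁺ still has 2 valence electrons; S²⁺ still has 4 valence electrons.
Core electrons are held far more tightly than valence electrons, so Mg tops the IE_3 order.
Valence configurations: N²⁺ [He]2s²2p¹, Si²⁺ [Ne]3s², S²⁺ [Ne]3s²3p².
Approximate IE_3 values (kJ/mol): Mg 7733, N 4578, Si 3232, S 3357.
Hence IE_3: Si < S < N < Mg.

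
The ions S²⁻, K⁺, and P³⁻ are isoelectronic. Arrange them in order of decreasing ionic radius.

All of these have 18 electrons, so size is governed by nuclear charge alone: the more protons, the stronger the pull on the same electron cloud, and the smaller the ion.
Nuclear charges: K⁺ (Z=19), S²⁻ (Z=16), P³⁻ (Z=15).
Largest to smallest: P³⁻ > S²⁻ > K⁺.

P³⁻ > S²⁻ > K⁺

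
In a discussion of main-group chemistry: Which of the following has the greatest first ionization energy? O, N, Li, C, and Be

N

Li is in period 2, group 1; Be is in period 2, group 2; C is in period 2, group 14; N is in period 2, group 15; O is in period 2, group 16.
Across a period the outer electron is held more tightly (higher IE₁); down a group it sits in a higher shell, more shielded, and comes off more easily.
All lie in period 2; the across-period trend (first ionization energy increases left to right) applies, with the exception below.
Note the exception: N has a higher first ionization energy than O, contrary to the simple trend — pairing an electron in O's 2p⁴ costs repulsion energy, so O ionizes more easily than half-filled N (2p³).
Approximate values (kJ/mol): Li 520, Be 900, C 1086, N 1402, O 1314.
The greatest first ionization energy among these belongs to N.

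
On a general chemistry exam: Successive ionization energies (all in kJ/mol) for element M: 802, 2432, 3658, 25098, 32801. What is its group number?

Group 13

Look for the largest jump between consecutive ionization energies: IE4/IE3 ≈ 6.9, far larger than any earlier ratio.
That jump marks the point where a core electron is being removed. So the atom has 3 valence electrons.
A main-group element with 3 valence electrons is in group 13.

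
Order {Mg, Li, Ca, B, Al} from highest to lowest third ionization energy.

Consider each +2 ion: Mg²⁺ is the bare [Ne] core; Li²⁺ is already 1 electron into the core; Ca²⁺ is the bare [Ar] core; B²⁺ still has 1 valence electron; Al²⁺ still has 1 valence electron.
Pulling an electron out of a noble-gas core costs far more than removing a remaining valence electron, so Ca, Mg and Li sit at the high end of IE_3.
Valence configurations: B²⁺ [He]2s¹, Al²⁺ [Ne]3s¹.
The numbers (kJ/mol): Mg 7733, Li 11815, Ca 4912, B 3660, Al 2745.
Hence IE_3: Al < B < Ca < Mg < Li.

Li > Mg > Ca > B > Al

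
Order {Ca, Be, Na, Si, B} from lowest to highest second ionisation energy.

Consider each +1 ion: Ca⁺ still has 1 valence electron; Be⁺ still has 1 valence electron; Na⁺ is the bare [Ne] core; Si⁺ still has 3 valence electrons; B⁺ still has 2 valence electrons.
Breaking into a closed-shell core is much more expensive than removing a leftover valence electron — Na has the largest IE_2 here.
Valence configurations: Ca⁺ [Ar]4s¹, Be⁺ [He]2s¹, Si⁺ [Ne]3s²3p¹, B⁺ [He]2s².
Tabulated IE_2 (kJ/mol): Ca 1145, Be 1757, Na 4562, Si 1577, B 2427.
So the second ionization energies run Ca < Si < Be < B < Na.

Ca, Si, Be, B, Na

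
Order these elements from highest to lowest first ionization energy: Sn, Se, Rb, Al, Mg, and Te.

Se > Te > Mg > Sn > Al > Rb

Mg is in period 3, group 2; Al is in period 3, group 13; Se is in period 4, group 16; Rb is in period 5, group 1; Sn is in period 5, group 14; Te is in period 5, group 16.
Across a period the outer electron is held more tightly (higher IE₁); down a group it sits in a higher shell, more shielded, and comes off more easily.
Here both period and group differ, so the two effects have to be weighed against each other.
Al > Rb: relative to Rb, both the across-period and down-group shifts push Al's first ionization energy up.
Sn > Al: the two effects oppose for this pair; the across-period effect wins (709 vs 578 kJ/mol).
Mg > Sn: the two effects oppose for this pair; the down-group effect wins (738 vs 709 kJ/mol).
Te > Mg: the two effects oppose for this pair; the across-period effect wins (869 vs 738 kJ/mol).
Se > Te: they share group 16; the group trend gives Se the larger value.
Note the exception: Mg has a higher first ionization energy than Al, contrary to the simple trend — Al's single 3p electron is easier to remove than one from Mg's filled 3s².
For reference (kJ/mol): Mg 738, Al 578, Se 941, Rb 403, Sn 709, Te 869.
So from highest to lowest: Se > Te > Mg > Sn > Al > Rb.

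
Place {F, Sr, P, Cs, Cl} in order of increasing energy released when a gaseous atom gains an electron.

Sr, Cs, P, F, Cl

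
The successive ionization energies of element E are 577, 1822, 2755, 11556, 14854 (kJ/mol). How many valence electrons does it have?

3

Look for the largest jump between consecutive ionization energies: IE4/IE3 ≈ 4.2, far larger than any earlier ratio.
That jump marks the point where a core electron is being removed. So the atom has 3 valence electrons.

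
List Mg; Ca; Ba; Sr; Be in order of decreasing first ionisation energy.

Be is in period 2, group 2; Mg is in period 3, group 2; Ca is in period 4, group 2; Sr is in period 5, group 2; Ba is in period 6, group 2.
Removing the outermost electron gets harder across a period and easier down a group.
All are in group 2, so first ionization energy increases up the group.
So from highest to lowest: Be > Mg > Ca > Sr > Ba.

Be, Mg, Ca, Sr, Ba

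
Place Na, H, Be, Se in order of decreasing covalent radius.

Atomic radius shrinks across a period as nuclear charge pulls the same shell inward, and grows down a group as new shells are added.
Here both period and group differ, so the two effects have to be weighed against each other.
Be > H: period and group pull opposite ways; the down-group shift dominates (102 vs 32 pm).
Se > Be: period and group pull opposite ways; the down-group shift dominates (116 vs 102 pm).
Na > Se: the two effects oppose for this pair; the across-period effect wins (155 vs 116 pm).
Tabulated atomic radius (pm): H 32, Be 102, Na 155, Se 116.
So from largest to smallest: Na > Se > Be > H.

Na, Se, Be, H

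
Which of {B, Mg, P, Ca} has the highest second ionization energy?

Consider each +1 ion: B⁺ still has 2 valence electrons; Mg⁺ still has 1 valence electron; P⁺ still has 4 valence electrons; Ca⁺ still has 1 valence electron.
All are still removing valence electrons, so compare the +1 ions as you would atoms: IE_2 generally rises across a period (higher Z_eff) and falls down a group (larger shell), subject to the usual subshell exceptions.
Valence configurations: B⁺ [He]2s², Mg⁺ [Ne]3s¹, P⁺ [Ne]3s²3p², Ca⁺ [Ar]4s¹.
Tabulated IE_2 (kJ/mol): B 2427, Mg 1451, P 1907, Ca 1145.
So the second ionization energies run Ca < Mg < P < B.

B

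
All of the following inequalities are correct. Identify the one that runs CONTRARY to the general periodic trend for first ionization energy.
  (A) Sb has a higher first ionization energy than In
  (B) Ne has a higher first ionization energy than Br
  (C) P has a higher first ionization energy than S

(C)

The general trend: first ionization energy increases across a period and decreases down a group.
(A) Sb (period 5, group 15) vs In (period 5, group 13): the stated order agrees with the simple trend.
(B) Ne (period 2, group 18) vs Br (period 4, group 17): the stated order agrees with the simple trend.
(C) P (period 3, group 15) vs S (period 3, group 16): the stated order contradicts the simple trend.
The exception is (C): S (3p⁴) ionizes more easily than half-filled P (3p³) because the paired 3p electron in S is pushed out by e⁻–e⁻ repulsion.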